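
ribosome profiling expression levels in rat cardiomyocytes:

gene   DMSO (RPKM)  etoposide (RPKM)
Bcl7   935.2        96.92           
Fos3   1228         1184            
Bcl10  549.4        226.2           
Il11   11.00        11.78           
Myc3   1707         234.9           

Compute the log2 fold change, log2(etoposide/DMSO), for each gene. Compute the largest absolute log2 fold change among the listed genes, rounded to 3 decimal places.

3.270

log2(96.92/935.2) = -3.270  (Bcl7)
log2(1184/1228) = -0.053  (Fos3)
log2(226.2/549.4) = -1.280  (Bcl10)
log2(11.78/11.00) = 0.099  (Il11)
log2(234.9/1707) = -2.861  (Myc3)
The largest magnitude belongs to Bcl7.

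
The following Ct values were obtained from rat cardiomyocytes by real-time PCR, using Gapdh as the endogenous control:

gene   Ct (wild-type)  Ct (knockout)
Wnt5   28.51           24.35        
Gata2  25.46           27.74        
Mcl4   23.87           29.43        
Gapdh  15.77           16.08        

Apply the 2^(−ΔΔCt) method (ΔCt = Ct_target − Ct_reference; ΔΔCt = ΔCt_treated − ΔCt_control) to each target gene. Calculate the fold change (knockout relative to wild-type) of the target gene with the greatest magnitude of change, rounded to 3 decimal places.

0.026

Wnt5: ΔΔCt = (24.35−16.08) − (28.51−15.77) = 8.27 − 12.74 = -4.47; fold change = 2^4.47 = 22.162
Gata2: ΔΔCt = (27.74−16.08) − (25.46−15.77) = 11.66 − 9.69 = 1.97; fold change = 2^-1.97 = 0.255
Mcl4: ΔΔCt = (29.43−16.08) − (23.87−15.77) = 13.35 − 8.10 = 5.25; fold change = 2^-5.25 = 0.026
Mcl4 has the largest |ΔΔCt| = 5.25.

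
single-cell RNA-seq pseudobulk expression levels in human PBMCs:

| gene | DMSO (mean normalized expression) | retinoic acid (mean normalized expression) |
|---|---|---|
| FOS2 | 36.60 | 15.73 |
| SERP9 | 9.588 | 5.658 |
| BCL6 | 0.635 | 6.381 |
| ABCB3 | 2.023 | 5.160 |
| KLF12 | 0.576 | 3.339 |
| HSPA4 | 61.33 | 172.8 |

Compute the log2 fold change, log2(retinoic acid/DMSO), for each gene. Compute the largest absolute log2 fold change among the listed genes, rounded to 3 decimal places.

3.329

log2(15.73/36.60) = -1.218  (FOS2)
log2(5.658/9.588) = -0.761  (SERP9)
log2(6.381/0.635) = 3.329  (BCL6)
log2(5.160/2.023) = 1.351  (ABCB3)
log2(3.339/0.576) = 2.535  (KLF12)
log2(172.8/61.33) = 1.494  (HSPA4)
The largest magnitude belongs to BCL6.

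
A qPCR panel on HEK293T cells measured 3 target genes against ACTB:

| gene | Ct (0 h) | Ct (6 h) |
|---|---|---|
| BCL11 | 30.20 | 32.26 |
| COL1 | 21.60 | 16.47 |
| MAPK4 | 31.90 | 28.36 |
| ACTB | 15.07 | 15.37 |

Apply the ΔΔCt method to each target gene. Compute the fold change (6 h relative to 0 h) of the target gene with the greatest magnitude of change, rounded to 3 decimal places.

BCL11: ΔΔCt = (32.26−15.37) − (30.20−15.07) = 16.89 − 15.13 = 1.76; fold change = 2^-1.76 = 0.295
COL1: ΔΔCt = (16.47−15.37) − (21.60−15.07) = 1.10 − 6.53 = -5.43; fold change = 2^5.43 = 43.111
MAPK4: ΔΔCt = (28.36−15.37) − (31.90−15.07) = 12.99 − 16.83 = -3.84; fold change = 2^3.84 = 14.320
COL1 has the largest |ΔΔCt| = 5.43.

43.111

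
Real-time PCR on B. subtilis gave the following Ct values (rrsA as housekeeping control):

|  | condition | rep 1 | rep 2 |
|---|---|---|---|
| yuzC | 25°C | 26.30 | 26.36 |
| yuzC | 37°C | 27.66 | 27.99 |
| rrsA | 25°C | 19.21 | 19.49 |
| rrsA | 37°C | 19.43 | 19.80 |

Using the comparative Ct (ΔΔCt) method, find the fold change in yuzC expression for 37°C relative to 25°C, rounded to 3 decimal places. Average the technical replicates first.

Mean Ct: yuzC 25°C 26.330; yuzC 37°C 27.825; rrsA 25°C 19.350; rrsA 37°C 19.615
ΔCt(25°C) = 26.330 − 19.350 = 6.980
ΔCt(37°C) = 27.825 − 19.615 = 8.210
ΔΔCt = 8.210 − 6.980 = 1.230
Fold change = 2^(−1.230) = 0.4263

0.426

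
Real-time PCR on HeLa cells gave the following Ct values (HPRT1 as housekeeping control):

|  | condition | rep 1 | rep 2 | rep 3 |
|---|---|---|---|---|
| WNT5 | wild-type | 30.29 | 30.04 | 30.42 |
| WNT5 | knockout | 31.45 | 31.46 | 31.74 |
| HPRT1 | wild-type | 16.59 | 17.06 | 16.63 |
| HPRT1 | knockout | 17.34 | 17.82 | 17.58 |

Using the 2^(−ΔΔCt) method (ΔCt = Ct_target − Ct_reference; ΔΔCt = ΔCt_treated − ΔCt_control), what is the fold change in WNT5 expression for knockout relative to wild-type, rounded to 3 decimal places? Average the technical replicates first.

Mean Ct: WNT5 wild-type 30.250; WNT5 knockout 31.550; HPRT1 wild-type 16.760; HPRT1 knockout 17.580
ΔCt(wild-type) = 30.250 − 16.760 = 13.490
ΔCt(knockout) = 31.550 − 17.580 = 13.970
ΔΔCt = 13.970 − 13.490 = 0.480
Fold change = 2^(−0.480) = 0.7170

0.717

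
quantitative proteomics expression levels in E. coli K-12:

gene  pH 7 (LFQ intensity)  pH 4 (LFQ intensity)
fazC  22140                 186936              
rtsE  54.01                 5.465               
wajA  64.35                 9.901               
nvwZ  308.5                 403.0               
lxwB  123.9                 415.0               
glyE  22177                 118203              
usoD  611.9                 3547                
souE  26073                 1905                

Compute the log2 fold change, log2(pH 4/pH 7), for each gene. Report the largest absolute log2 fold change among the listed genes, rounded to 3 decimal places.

3.775

log2(186936/22140) = 3.078  (fazC)
log2(5.465/54.01) = -3.305  (rtsE)
log2(9.901/64.35) = -2.700  (wajA)
log2(403.0/308.5) = 0.386  (nvwZ)
log2(415.0/123.9) = 1.744  (lxwB)
log2(118203/22177) = 2.414  (glyE)
log2(3547/611.9) = 2.535  (usoD)
log2(1905/26073) = -3.775  (souE)
The largest magnitude belongs to souE.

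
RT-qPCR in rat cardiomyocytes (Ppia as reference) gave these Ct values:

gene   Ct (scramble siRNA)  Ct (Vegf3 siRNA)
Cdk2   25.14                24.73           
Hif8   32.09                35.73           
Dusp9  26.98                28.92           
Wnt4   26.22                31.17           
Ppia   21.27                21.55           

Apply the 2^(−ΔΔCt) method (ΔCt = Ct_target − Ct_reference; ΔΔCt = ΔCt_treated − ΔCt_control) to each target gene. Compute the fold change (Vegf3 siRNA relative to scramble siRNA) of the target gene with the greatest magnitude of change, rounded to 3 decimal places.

0.039

Cdk2: ΔΔCt = (24.73−21.55) − (25.14−21.27) = 3.18 − 3.87 = -0.69; fold change = 2^0.69 = 1.613
Hif8: ΔΔCt = (35.73−21.55) − (32.09−21.27) = 14.18 − 10.82 = 3.36; fold change = 2^-3.36 = 0.097
Dusp9: ΔΔCt = (28.92−21.55) − (26.98−21.27) = 7.37 − 5.71 = 1.66; fold change = 2^-1.66 = 0.316
Wnt4: ΔΔCt = (31.17−21.55) − (26.22−21.27) = 9.62 − 4.95 = 4.67; fold change = 2^-4.67 = 0.039
Wnt4 has the largest |ΔΔCt| = 4.67.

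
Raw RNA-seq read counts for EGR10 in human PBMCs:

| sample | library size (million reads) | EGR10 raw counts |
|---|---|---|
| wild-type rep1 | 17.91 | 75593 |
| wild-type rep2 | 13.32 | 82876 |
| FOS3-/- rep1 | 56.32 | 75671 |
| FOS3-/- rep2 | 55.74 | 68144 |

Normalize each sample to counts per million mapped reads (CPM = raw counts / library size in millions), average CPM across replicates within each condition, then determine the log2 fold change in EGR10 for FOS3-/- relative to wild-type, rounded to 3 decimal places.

-2.025

CPM(wild-type rep1) = 75593 / 17.91 = 4220.7147
CPM(wild-type rep2) = 82876 / 13.32 = 6221.9219
CPM(FOS3-/- rep1) = 75671 / 56.32 = 1343.5902
CPM(FOS3-/- rep2) = 68144 / 55.74 = 1222.5332
mean CPM(wild-type) = 5221.3183; mean CPM(FOS3-/-) = 1283.0617
Fold change = 1283.0617 / 5221.3183 = 0.24574
log2(0.24574) = -2.0248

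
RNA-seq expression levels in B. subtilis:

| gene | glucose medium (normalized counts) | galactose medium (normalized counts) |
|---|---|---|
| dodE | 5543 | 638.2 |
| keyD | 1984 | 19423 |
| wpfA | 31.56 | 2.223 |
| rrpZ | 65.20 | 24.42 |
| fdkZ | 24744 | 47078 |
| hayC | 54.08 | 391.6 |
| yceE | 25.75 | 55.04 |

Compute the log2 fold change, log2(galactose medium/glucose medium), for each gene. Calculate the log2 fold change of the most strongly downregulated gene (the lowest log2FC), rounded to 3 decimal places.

-3.828

log2(638.2/5543) = -3.119  (dodE)
log2(19423/1984) = 3.291  (keyD)
log2(2.223/31.56) = -3.828  (wpfA)
log2(24.42/65.20) = -1.417  (rrpZ)
log2(47078/24744) = 0.928  (fdkZ)
log2(391.6/54.08) = 2.856  (hayC)
log2(55.04/25.75) = 1.096  (yceE)
wpfA is most strongly downregulated.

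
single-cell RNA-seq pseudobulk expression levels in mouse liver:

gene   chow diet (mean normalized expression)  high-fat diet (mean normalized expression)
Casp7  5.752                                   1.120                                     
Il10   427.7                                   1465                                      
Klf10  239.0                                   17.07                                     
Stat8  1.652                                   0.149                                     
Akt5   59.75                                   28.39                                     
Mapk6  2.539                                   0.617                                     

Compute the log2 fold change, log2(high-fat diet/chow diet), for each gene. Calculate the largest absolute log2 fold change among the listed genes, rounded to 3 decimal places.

3.807

log2(1.120/5.752) = -2.361  (Casp7)
log2(1465/427.7) = 1.776  (Il10)
log2(17.07/239.0) = -3.807  (Klf10)
log2(0.149/1.652) = -3.471  (Stat8)
log2(28.39/59.75) = -1.074  (Akt5)
log2(0.617/2.539) = -2.041  (Mapk6)
The largest magnitude belongs to Klf10.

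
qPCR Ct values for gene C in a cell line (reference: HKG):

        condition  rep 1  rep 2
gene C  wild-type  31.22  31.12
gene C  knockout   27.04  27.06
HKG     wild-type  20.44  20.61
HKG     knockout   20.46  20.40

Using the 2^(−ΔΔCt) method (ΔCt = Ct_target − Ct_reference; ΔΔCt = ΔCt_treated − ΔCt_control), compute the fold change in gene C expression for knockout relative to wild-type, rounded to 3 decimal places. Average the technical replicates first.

16.280

Mean Ct: gene C wild-type 31.170; gene C knockout 27.050; HKG wild-type 20.525; HKG knockout 20.430
ΔCt(wild-type) = 31.170 − 20.525 = 10.645
ΔCt(knockout) = 27.050 − 20.430 = 6.620
ΔΔCt = 6.620 − 10.645 = -4.025
Fold change = 2^(−(-4.025)) = 2^4.025 = 16.2797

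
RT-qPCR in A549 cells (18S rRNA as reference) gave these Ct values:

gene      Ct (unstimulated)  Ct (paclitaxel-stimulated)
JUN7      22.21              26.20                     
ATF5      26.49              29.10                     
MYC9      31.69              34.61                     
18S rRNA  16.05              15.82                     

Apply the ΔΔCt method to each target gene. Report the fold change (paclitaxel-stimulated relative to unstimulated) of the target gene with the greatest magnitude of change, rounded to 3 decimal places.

JUN7: ΔΔCt = (26.20−15.82) − (22.21−16.05) = 10.38 − 6.16 = 4.22; fold change = 2^-4.22 = 0.054
ATF5: ΔΔCt = (29.10−15.82) − (26.49−16.05) = 13.28 − 10.44 = 2.84; fold change = 2^-2.84 = 0.140
MYC9: ΔΔCt = (34.61−15.82) − (31.69−16.05) = 18.79 − 15.64 = 3.15; fold change = 2^-3.15 = 0.113
JUN7 has the largest |ΔΔCt| = 4.22.

0.054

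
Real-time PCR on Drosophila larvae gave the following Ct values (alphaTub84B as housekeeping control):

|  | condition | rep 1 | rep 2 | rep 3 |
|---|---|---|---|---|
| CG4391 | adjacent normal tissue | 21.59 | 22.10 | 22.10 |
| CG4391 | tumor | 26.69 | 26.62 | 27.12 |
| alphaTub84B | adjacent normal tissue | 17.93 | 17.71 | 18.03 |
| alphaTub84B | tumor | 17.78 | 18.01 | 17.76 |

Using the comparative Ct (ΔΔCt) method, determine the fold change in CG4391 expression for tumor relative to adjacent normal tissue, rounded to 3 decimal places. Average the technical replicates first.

Mean Ct: CG4391 adjacent normal tissue 21.930; CG4391 tumor 26.810; alphaTub84B adjacent normal tissue 17.890; alphaTub84B tumor 17.850
ΔCt(adjacent normal tissue) = 21.930 − 17.890 = 4.040
ΔCt(tumor) = 26.810 − 17.850 = 8.960
ΔΔCt = 8.960 − 4.040 = 4.920
Fold change = 2^(−4.920) = 0.0330

0.033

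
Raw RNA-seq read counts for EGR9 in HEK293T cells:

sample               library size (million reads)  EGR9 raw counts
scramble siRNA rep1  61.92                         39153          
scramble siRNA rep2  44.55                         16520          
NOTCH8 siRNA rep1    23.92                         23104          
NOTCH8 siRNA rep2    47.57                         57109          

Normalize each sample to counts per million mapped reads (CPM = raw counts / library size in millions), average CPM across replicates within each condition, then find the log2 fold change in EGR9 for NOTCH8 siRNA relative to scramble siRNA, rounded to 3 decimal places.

1.111

CPM(scramble siRNA rep1) = 39153 / 61.92 = 632.3159
CPM(scramble siRNA rep2) = 16520 / 44.55 = 370.8193
CPM(NOTCH8 siRNA rep1) = 23104 / 23.92 = 965.8863
CPM(NOTCH8 siRNA rep2) = 57109 / 47.57 = 1200.5255
mean CPM(scramble siRNA) = 501.5676; mean CPM(NOTCH8 siRNA) = 1083.2059
Fold change = 1083.2059 / 501.5676 = 2.15964
log2(2.15964) = 1.1108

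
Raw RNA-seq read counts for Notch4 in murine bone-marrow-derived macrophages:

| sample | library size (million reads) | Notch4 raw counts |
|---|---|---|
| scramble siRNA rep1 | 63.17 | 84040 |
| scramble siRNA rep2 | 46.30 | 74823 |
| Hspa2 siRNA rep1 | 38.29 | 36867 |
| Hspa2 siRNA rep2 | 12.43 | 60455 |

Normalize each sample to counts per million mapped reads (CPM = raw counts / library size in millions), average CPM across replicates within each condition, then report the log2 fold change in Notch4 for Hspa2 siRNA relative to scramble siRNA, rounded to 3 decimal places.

CPM(scramble siRNA rep1) = 84040 / 63.17 = 1330.3783
CPM(scramble siRNA rep2) = 74823 / 46.30 = 1616.0475
CPM(Hspa2 siRNA rep1) = 36867 / 38.29 = 962.8362
CPM(Hspa2 siRNA rep2) = 60455 / 12.43 = 4863.6364
mean CPM(scramble siRNA) = 1473.2129; mean CPM(Hspa2 siRNA) = 2913.2363
Fold change = 2913.2363 / 1473.2129 = 1.97747
log2(1.97747) = 0.9837

0.984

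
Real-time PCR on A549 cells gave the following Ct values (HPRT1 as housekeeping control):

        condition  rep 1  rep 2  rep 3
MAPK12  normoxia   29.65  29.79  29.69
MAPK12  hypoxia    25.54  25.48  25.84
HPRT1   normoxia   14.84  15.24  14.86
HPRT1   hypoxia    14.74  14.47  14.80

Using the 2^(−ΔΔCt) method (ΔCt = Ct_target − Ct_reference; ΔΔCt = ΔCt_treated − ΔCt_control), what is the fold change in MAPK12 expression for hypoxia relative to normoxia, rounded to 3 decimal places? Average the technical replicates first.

13.737

Mean Ct: MAPK12 normoxia 29.710; MAPK12 hypoxia 25.620; HPRT1 normoxia 14.980; HPRT1 hypoxia 14.670
ΔCt(normoxia) = 29.710 − 14.980 = 14.730
ΔCt(hypoxia) = 25.620 − 14.670 = 10.950
ΔΔCt = 10.950 − 14.730 = -3.780
Fold change = 2^(−(-3.780)) = 2^3.780 = 13.7370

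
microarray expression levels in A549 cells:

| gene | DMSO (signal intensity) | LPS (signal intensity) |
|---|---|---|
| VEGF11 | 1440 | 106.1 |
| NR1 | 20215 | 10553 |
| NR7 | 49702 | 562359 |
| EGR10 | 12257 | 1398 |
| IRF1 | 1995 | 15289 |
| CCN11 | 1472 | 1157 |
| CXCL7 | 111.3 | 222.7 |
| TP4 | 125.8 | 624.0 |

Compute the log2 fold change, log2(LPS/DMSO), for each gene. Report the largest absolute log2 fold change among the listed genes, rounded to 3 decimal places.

log2(106.1/1440) = -3.763  (VEGF11)
log2(10553/20215) = -0.938  (NR1)
log2(562359/49702) = 3.500  (NR7)
log2(1398/12257) = -3.132  (EGR10)
log2(15289/1995) = 2.938  (IRF1)
log2(1157/1472) = -0.347  (CCN11)
log2(222.7/111.3) = 1.001  (CXCL7)
log2(624.0/125.8) = 2.310  (TP4)
The largest magnitude belongs to VEGF11.

3.763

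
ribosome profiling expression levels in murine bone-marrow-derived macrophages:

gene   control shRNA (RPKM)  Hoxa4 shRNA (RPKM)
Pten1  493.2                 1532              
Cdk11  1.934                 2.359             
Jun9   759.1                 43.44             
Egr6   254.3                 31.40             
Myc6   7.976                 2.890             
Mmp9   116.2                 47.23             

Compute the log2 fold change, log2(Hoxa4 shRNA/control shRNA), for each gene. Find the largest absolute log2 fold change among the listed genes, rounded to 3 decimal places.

4.127

log2(1532/493.2) = 1.635  (Pten1)
log2(2.359/1.934) = 0.287  (Cdk11)
log2(43.44/759.1) = -4.127  (Jun9)
log2(31.40/254.3) = -3.018  (Egr6)
log2(2.890/7.976) = -1.465  (Myc6)
log2(47.23/116.2) = -1.299  (Mmp9)
The largest magnitude belongs to Jun9.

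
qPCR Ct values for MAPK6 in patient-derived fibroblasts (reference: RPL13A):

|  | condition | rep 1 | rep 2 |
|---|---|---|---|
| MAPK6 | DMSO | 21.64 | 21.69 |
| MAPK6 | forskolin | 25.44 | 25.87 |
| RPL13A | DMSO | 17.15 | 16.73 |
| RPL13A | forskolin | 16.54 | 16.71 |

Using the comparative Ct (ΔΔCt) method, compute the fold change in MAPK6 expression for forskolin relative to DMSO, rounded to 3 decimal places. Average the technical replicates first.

Mean Ct: MAPK6 DMSO 21.665; MAPK6 forskolin 25.655; RPL13A DMSO 16.940; RPL13A forskolin 16.625
ΔCt(DMSO) = 21.665 − 16.940 = 4.725
ΔCt(forskolin) = 25.655 − 16.625 = 9.030
ΔΔCt = 9.030 − 4.725 = 4.305
Fold change = 2^(−4.305) = 0.0506

0.051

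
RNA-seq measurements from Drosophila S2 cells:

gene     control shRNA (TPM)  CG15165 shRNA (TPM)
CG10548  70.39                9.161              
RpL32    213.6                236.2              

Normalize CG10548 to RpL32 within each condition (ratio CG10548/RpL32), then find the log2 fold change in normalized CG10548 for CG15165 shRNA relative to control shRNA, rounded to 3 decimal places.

CG10548/RpL32 (control shRNA) = 70.39 / 213.6 = 0.32954
CG10548/RpL32 (CG15165 shRNA) = 9.161 / 236.2 = 0.038785
Fold change = 0.038785 / 0.32954 = 0.1177
log2(0.1177) = -3.0869

-3.087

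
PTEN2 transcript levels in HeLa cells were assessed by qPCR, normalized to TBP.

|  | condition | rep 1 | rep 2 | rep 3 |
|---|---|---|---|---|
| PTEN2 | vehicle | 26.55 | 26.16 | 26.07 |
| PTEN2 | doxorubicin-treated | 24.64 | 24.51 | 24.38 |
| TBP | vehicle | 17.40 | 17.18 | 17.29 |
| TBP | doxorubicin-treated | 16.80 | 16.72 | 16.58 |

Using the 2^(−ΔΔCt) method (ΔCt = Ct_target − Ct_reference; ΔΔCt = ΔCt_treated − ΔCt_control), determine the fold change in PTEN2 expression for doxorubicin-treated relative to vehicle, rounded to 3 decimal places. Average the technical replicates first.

Mean Ct: PTEN2 vehicle 26.260; PTEN2 doxorubicin-treated 24.510; TBP vehicle 17.290; TBP doxorubicin-treated 16.700
ΔCt(vehicle) = 26.260 − 17.290 = 8.970
ΔCt(doxorubicin-treated) = 24.510 − 16.700 = 7.810
ΔΔCt = 7.810 − 8.970 = -1.160
Fold change = 2^(−(-1.160)) = 2^1.160 = 2.2346

2.235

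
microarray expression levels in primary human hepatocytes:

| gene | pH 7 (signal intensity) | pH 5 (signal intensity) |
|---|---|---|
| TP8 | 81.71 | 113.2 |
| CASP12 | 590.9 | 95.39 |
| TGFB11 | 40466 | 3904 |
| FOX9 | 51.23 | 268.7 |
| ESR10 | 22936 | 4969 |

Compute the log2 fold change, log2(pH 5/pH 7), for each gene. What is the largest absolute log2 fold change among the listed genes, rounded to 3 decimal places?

3.374

log2(113.2/81.71) = 0.470  (TP8)
log2(95.39/590.9) = -2.631  (CASP12)
log2(3904/40466) = -3.374  (TGFB11)
log2(268.7/51.23) = 2.391  (FOX9)
log2(4969/22936) = -2.207  (ESR10)
The largest magnitude belongs to TGFB11.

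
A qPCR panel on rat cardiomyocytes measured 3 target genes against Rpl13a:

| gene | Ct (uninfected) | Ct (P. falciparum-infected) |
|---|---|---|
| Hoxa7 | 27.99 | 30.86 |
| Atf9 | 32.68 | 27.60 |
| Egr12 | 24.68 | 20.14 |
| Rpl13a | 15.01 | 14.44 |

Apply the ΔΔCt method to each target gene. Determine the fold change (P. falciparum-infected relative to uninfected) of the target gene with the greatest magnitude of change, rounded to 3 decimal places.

22.785

Hoxa7: ΔΔCt = (30.86−14.44) − (27.99−15.01) = 16.42 − 12.98 = 3.44; fold change = 2^-3.44 = 0.092
Atf9: ΔΔCt = (27.60−14.44) − (32.68−15.01) = 13.16 − 17.67 = -4.51; fold change = 2^4.51 = 22.785
Egr12: ΔΔCt = (20.14−14.44) − (24.68−15.01) = 5.70 − 9.67 = -3.97; fold change = 2^3.97 = 15.671
Atf9 has the largest |ΔΔCt| = 4.51.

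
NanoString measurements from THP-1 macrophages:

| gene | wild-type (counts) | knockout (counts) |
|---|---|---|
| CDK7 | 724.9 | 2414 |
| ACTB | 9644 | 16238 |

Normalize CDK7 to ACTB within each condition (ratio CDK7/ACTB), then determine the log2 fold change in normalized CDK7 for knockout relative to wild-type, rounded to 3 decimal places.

CDK7/ACTB (wild-type) = 724.9 / 9644 = 0.075166
CDK7/ACTB (knockout) = 2414 / 16238 = 0.14866
Fold change = 0.14866 / 0.075166 = 1.9778
log2(1.9778) = 0.9839

0.984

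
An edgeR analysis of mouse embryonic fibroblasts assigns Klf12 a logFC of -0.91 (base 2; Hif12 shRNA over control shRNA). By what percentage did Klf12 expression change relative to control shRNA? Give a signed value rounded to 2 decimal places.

Fold change = 2^(-0.91) = 0.5322
Percent change = (FC − 1) × 100% = (0.5322 − 1) × 100 = -46.78%

-46.78%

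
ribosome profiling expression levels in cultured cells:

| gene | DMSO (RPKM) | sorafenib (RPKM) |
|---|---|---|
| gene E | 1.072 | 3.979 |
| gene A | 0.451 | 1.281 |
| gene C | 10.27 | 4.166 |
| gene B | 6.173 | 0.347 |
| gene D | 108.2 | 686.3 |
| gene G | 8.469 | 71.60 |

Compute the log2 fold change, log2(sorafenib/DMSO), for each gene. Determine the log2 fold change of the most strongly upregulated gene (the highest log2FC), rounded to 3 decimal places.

3.080

log2(3.979/1.072) = 1.892  (gene E)
log2(1.281/0.451) = 1.506  (gene A)
log2(4.166/10.27) = -1.302  (gene C)
log2(0.347/6.173) = -4.153  (gene B)
log2(686.3/108.2) = 2.665  (gene D)
log2(71.60/8.469) = 3.080  (gene G)
gene G is most strongly upregulated.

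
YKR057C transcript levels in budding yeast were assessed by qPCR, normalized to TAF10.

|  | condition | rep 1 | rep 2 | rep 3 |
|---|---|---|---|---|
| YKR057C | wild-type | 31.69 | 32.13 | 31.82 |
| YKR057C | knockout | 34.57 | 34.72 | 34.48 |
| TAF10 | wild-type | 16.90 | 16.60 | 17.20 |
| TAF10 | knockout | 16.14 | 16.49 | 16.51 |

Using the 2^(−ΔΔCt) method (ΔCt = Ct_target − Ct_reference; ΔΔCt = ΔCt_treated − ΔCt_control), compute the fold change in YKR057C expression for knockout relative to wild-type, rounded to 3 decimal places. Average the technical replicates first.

0.107

Mean Ct: YKR057C wild-type 31.880; YKR057C knockout 34.590; TAF10 wild-type 16.900; TAF10 knockout 16.380
ΔCt(wild-type) = 31.880 − 16.900 = 14.980
ΔCt(knockout) = 34.590 − 16.380 = 18.210
ΔΔCt = 18.210 − 14.980 = 3.230
Fold change = 2^(−3.230) = 0.1066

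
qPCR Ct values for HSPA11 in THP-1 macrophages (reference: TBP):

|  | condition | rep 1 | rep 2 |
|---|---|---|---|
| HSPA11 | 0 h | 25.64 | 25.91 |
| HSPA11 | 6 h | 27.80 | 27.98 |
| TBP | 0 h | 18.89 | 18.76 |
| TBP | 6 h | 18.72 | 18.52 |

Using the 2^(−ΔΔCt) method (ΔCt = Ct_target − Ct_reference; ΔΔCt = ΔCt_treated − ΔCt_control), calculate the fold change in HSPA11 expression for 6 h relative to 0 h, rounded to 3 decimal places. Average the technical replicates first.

0.200

Mean Ct: HSPA11 0 h 25.775; HSPA11 6 h 27.890; TBP 0 h 18.825; TBP 6 h 18.620
ΔCt(0 h) = 25.775 − 18.825 = 6.950
ΔCt(6 h) = 27.890 − 18.620 = 9.270
ΔΔCt = 9.270 − 6.950 = 2.320
Fold change = 2^(−2.320) = 0.2003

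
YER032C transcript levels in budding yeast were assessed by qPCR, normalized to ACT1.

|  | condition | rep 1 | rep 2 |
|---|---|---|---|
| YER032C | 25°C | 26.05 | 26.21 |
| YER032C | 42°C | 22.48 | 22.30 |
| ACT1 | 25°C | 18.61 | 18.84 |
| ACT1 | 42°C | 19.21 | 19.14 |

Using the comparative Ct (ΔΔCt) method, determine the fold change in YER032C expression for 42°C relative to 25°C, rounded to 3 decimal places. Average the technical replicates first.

Mean Ct: YER032C 25°C 26.130; YER032C 42°C 22.390; ACT1 25°C 18.725; ACT1 42°C 19.175
ΔCt(25°C) = 26.130 − 18.725 = 7.405
ΔCt(42°C) = 22.390 − 19.175 = 3.215
ΔΔCt = 3.215 − 7.405 = -4.190
Fold change = 2^(−(-4.190)) = 2^4.190 = 18.2522

18.252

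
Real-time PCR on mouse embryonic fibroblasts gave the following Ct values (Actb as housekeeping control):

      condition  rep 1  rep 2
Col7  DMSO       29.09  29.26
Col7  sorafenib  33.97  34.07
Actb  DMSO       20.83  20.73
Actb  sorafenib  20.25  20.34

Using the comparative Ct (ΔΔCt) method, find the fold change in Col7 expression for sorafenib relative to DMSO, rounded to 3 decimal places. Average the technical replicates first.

0.025

Mean Ct: Col7 DMSO 29.175; Col7 sorafenib 34.020; Actb DMSO 20.780; Actb sorafenib 20.295
ΔCt(DMSO) = 29.175 − 20.780 = 8.395
ΔCt(sorafenib) = 34.020 − 20.295 = 13.725
ΔΔCt = 13.725 − 8.395 = 5.330
Fold change = 2^(−5.330) = 0.0249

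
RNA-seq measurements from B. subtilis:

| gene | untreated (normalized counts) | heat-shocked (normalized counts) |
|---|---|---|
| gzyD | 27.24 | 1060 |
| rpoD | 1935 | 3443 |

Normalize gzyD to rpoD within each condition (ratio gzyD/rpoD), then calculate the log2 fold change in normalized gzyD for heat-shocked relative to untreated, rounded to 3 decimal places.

gzyD/rpoD (untreated) = 27.24 / 1935 = 0.014078
gzyD/rpoD (heat-shocked) = 1060 / 3443 = 0.30787
Fold change = 0.30787 / 0.014078 = 21.8697
log2(21.8697) = 4.4509

4.451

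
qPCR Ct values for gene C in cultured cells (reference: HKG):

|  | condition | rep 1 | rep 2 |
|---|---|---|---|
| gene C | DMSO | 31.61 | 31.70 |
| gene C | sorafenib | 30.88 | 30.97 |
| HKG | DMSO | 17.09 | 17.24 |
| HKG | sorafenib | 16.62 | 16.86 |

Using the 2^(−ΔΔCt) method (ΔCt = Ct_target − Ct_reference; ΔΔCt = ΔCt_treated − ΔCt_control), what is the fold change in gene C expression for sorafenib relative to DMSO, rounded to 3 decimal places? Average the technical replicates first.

1.235

Mean Ct: gene C DMSO 31.655; gene C sorafenib 30.925; HKG DMSO 17.165; HKG sorafenib 16.740
ΔCt(DMSO) = 31.655 − 17.165 = 14.490
ΔCt(sorafenib) = 30.925 − 16.740 = 14.185
ΔΔCt = 14.185 − 14.490 = -0.305
Fold change = 2^(−(-0.305)) = 2^0.305 = 1.2354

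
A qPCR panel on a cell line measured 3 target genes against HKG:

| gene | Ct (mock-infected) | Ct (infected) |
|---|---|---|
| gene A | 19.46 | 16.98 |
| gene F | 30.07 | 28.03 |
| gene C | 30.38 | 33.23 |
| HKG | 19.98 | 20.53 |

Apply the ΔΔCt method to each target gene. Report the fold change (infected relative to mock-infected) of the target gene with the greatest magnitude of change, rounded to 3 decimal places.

gene A: ΔΔCt = (16.98−20.53) − (19.46−19.98) = -3.55 − (-0.52) = -3.03; fold change = 2^3.03 = 8.168
gene F: ΔΔCt = (28.03−20.53) − (30.07−19.98) = 7.50 − 10.09 = -2.59; fold change = 2^2.59 = 6.021
gene C: ΔΔCt = (33.23−20.53) − (30.38−19.98) = 12.70 − 10.40 = 2.30; fold change = 2^-2.30 = 0.203
gene A has the largest |ΔΔCt| = 3.03.

8.168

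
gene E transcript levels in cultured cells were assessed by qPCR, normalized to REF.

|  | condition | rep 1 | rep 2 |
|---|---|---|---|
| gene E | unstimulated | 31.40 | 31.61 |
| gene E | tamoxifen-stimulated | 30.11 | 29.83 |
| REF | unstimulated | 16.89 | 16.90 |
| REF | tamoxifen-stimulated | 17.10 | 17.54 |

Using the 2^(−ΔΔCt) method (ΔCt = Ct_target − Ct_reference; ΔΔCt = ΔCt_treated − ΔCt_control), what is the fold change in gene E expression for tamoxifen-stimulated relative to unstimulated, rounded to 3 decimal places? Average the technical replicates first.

Mean Ct: gene E unstimulated 31.505; gene E tamoxifen-stimulated 29.970; REF unstimulated 16.895; REF tamoxifen-stimulated 17.320
ΔCt(unstimulated) = 31.505 − 16.895 = 14.610
ΔCt(tamoxifen-stimulated) = 29.970 − 17.320 = 12.650
ΔΔCt = 12.650 − 14.610 = -1.960
Fold change = 2^(−(-1.960)) = 2^1.960 = 3.8906

3.891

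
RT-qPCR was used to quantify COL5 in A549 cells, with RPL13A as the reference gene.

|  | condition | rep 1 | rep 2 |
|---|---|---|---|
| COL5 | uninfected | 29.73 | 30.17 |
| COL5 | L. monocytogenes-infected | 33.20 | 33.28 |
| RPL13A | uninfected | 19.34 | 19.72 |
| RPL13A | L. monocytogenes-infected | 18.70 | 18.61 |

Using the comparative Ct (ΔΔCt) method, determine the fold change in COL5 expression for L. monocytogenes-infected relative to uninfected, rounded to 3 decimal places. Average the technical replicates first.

Mean Ct: COL5 uninfected 29.950; COL5 L. monocytogenes-infected 33.240; RPL13A uninfected 19.530; RPL13A L. monocytogenes-infected 18.655
ΔCt(uninfected) = 29.950 − 19.530 = 10.420
ΔCt(L. monocytogenes-infected) = 33.240 − 18.655 = 14.585
ΔΔCt = 14.585 − 10.420 = 4.165
Fold change = 2^(−4.165) = 0.0557

0.056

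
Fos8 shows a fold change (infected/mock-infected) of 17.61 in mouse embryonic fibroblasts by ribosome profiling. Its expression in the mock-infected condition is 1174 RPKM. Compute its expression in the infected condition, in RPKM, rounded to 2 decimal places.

20674.14

infected expression = 1174 × 17.61 = 20674.14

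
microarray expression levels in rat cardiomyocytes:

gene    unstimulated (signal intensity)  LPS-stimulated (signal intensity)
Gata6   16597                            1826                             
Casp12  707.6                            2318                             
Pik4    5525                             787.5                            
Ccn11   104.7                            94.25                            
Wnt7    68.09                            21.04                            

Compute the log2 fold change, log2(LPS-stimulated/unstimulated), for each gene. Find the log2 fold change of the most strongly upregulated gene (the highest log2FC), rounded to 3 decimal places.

1.712

log2(1826/16597) = -3.184  (Gata6)
log2(2318/707.6) = 1.712  (Casp12)
log2(787.5/5525) = -2.811  (Pik4)
log2(94.25/104.7) = -0.152  (Ccn11)
log2(21.04/68.09) = -1.694  (Wnt7)
Casp12 is most strongly upregulated.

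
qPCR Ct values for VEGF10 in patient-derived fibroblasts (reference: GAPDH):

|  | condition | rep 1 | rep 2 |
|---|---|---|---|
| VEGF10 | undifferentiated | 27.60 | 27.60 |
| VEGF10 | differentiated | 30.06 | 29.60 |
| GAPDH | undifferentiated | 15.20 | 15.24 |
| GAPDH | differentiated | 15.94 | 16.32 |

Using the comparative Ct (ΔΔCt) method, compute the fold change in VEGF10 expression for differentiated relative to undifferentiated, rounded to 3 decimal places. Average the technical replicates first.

Mean Ct: VEGF10 undifferentiated 27.600; VEGF10 differentiated 29.830; GAPDH undifferentiated 15.220; GAPDH differentiated 16.130
ΔCt(undifferentiated) = 27.600 − 15.220 = 12.380
ΔCt(differentiated) = 29.830 − 16.130 = 13.700
ΔΔCt = 13.700 − 12.380 = 1.320
Fold change = 2^(−1.320) = 0.4005

0.401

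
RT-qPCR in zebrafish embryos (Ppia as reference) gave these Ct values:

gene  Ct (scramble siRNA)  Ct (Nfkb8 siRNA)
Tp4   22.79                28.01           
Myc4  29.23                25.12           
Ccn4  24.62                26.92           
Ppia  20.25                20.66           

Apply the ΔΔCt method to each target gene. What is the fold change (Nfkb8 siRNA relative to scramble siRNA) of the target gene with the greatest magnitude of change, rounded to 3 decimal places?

0.036

Tp4: ΔΔCt = (28.01−20.66) − (22.79−20.25) = 7.35 − 2.54 = 4.81; fold change = 2^-4.81 = 0.036
Myc4: ΔΔCt = (25.12−20.66) − (29.23−20.25) = 4.46 − 8.98 = -4.52; fold change = 2^4.52 = 22.943
Ccn4: ΔΔCt = (26.92−20.66) − (24.62−20.25) = 6.26 − 4.37 = 1.89; fold change = 2^-1.89 = 0.270
Tp4 has the largest |ΔΔCt| = 4.81.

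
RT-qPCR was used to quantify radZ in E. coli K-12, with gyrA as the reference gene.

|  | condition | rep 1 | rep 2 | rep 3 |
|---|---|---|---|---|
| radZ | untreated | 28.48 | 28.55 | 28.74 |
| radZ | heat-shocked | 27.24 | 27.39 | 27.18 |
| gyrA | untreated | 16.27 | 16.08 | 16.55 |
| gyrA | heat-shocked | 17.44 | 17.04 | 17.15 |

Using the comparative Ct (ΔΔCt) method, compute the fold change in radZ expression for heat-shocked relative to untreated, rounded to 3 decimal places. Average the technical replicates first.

4.691

Mean Ct: radZ untreated 28.590; radZ heat-shocked 27.270; gyrA untreated 16.300; gyrA heat-shocked 17.210
ΔCt(untreated) = 28.590 − 16.300 = 12.290
ΔCt(heat-shocked) = 27.270 − 17.210 = 10.060
ΔΔCt = 10.060 − 12.290 = -2.230
Fold change = 2^(−(-2.230)) = 2^2.230 = 4.6913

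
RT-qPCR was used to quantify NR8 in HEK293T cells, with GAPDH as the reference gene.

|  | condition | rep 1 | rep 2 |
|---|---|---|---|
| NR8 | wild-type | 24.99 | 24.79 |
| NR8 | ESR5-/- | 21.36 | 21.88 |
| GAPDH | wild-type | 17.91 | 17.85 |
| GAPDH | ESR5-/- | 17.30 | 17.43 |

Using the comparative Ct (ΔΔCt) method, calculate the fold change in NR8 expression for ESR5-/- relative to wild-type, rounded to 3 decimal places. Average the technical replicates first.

Mean Ct: NR8 wild-type 24.890; NR8 ESR5-/- 21.620; GAPDH wild-type 17.880; GAPDH ESR5-/- 17.365
ΔCt(wild-type) = 24.890 − 17.880 = 7.010
ΔCt(ESR5-/-) = 21.620 − 17.365 = 4.255
ΔΔCt = 4.255 − 7.010 = -2.755
Fold change = 2^(−(-2.755)) = 2^2.755 = 6.7505

6.751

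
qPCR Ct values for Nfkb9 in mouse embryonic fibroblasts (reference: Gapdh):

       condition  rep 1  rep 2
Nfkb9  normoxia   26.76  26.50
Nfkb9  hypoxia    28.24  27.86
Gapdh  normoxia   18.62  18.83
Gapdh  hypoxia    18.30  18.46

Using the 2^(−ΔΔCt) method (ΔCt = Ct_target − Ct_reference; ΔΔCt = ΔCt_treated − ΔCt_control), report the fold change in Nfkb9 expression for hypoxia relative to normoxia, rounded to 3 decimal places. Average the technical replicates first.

0.294

Mean Ct: Nfkb9 normoxia 26.630; Nfkb9 hypoxia 28.050; Gapdh normoxia 18.725; Gapdh hypoxia 18.380
ΔCt(normoxia) = 26.630 − 18.725 = 7.905
ΔCt(hypoxia) = 28.050 − 18.380 = 9.670
ΔΔCt = 9.670 − 7.905 = 1.765
Fold change = 2^(−1.765) = 0.2942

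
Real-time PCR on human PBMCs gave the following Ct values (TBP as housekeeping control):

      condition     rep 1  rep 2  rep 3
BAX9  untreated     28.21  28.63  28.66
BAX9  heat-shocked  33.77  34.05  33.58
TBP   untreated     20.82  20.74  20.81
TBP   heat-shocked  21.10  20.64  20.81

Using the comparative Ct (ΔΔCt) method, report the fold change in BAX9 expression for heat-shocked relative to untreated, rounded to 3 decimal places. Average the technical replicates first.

0.026

Mean Ct: BAX9 untreated 28.500; BAX9 heat-shocked 33.800; TBP untreated 20.790; TBP heat-shocked 20.850
ΔCt(untreated) = 28.500 − 20.790 = 7.710
ΔCt(heat-shocked) = 33.800 − 20.850 = 12.950
ΔΔCt = 12.950 − 7.710 = 5.240
Fold change = 2^(−5.240) = 0.0265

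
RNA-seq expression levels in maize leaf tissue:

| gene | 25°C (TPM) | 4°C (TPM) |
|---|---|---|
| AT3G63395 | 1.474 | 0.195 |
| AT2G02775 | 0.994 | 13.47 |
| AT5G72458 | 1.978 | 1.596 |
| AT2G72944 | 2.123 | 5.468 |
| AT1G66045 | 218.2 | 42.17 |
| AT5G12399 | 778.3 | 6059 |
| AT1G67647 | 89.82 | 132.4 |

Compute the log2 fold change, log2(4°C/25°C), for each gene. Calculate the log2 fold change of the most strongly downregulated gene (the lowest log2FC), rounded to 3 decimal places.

-2.918

log2(0.195/1.474) = -2.918  (AT3G63395)
log2(13.47/0.994) = 3.760  (AT2G02775)
log2(1.596/1.978) = -0.310  (AT5G72458)
log2(5.468/2.123) = 1.365  (AT2G72944)
log2(42.17/218.2) = -2.371  (AT1G66045)
log2(6059/778.3) = 2.961  (AT5G12399)
log2(132.4/89.82) = 0.560  (AT1G67647)
AT3G63395 is most strongly downregulated.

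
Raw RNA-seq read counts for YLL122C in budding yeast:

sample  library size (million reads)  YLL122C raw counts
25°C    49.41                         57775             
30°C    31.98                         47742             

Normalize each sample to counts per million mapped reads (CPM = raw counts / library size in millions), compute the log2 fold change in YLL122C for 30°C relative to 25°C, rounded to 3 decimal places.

CPM(25°C) = 57775 / 49.41 = 1169.2977
CPM(30°C) = 47742 / 31.98 = 1492.8705
Fold change = 1492.8705 / 1169.2977 = 1.27672
log2(1.27672) = 0.3524

0.352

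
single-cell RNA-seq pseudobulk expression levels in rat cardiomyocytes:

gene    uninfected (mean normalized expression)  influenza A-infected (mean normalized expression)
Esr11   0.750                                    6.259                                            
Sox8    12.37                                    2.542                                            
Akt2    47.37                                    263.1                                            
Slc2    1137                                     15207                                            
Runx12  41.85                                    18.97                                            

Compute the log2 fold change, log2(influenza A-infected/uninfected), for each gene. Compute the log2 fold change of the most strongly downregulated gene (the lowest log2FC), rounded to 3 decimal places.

log2(6.259/0.750) = 3.061  (Esr11)
log2(2.542/12.37) = -2.283  (Sox8)
log2(263.1/47.37) = 2.474  (Akt2)
log2(15207/1137) = 3.741  (Slc2)
log2(18.97/41.85) = -1.142  (Runx12)
Sox8 is most strongly downregulated.

-2.283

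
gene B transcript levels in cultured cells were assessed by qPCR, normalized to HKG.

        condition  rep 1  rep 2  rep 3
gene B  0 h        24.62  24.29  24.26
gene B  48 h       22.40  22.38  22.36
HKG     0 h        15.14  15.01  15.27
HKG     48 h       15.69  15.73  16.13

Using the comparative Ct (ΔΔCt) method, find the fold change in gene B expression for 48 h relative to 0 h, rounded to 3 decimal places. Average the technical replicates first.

Mean Ct: gene B 0 h 24.390; gene B 48 h 22.380; HKG 0 h 15.140; HKG 48 h 15.850
ΔCt(0 h) = 24.390 − 15.140 = 9.250
ΔCt(48 h) = 22.380 − 15.850 = 6.530
ΔΔCt = 6.530 − 9.250 = -2.720
Fold change = 2^(−(-2.720)) = 2^2.720 = 6.5887

6.589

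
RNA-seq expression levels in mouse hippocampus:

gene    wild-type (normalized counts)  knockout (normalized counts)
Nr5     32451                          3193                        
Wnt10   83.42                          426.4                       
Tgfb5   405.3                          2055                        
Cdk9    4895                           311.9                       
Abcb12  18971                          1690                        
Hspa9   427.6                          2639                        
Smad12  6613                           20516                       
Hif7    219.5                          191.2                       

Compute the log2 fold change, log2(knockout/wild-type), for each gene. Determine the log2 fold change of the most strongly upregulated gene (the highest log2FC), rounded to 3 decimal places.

2.626

log2(3193/32451) = -3.345  (Nr5)
log2(426.4/83.42) = 2.354  (Wnt10)
log2(2055/405.3) = 2.342  (Tgfb5)
log2(311.9/4895) = -3.972  (Cdk9)
log2(1690/18971) = -3.489  (Abcb12)
log2(2639/427.6) = 2.626  (Hspa9)
log2(20516/6613) = 1.633  (Smad12)
log2(191.2/219.5) = -0.199  (Hif7)
Hspa9 is most strongly upregulated.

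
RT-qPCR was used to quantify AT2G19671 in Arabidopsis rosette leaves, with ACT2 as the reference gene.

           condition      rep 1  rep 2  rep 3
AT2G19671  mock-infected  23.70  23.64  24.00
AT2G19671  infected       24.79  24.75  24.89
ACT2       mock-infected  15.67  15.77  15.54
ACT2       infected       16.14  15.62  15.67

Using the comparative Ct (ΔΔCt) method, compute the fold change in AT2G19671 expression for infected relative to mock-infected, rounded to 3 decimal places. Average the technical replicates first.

0.543

Mean Ct: AT2G19671 mock-infected 23.780; AT2G19671 infected 24.810; ACT2 mock-infected 15.660; ACT2 infected 15.810
ΔCt(mock-infected) = 23.780 − 15.660 = 8.120
ΔCt(infected) = 24.810 − 15.810 = 9.000
ΔΔCt = 9.000 − 8.120 = 0.880
Fold change = 2^(−0.880) = 0.5434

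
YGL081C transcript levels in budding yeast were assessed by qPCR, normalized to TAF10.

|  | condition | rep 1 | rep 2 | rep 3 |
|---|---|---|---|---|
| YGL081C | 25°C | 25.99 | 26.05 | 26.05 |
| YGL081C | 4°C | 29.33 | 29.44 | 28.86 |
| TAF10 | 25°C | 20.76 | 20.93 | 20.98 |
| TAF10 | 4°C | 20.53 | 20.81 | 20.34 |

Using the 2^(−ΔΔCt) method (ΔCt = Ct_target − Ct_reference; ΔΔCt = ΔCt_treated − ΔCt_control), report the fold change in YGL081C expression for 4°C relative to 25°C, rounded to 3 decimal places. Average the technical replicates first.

0.088

Mean Ct: YGL081C 25°C 26.030; YGL081C 4°C 29.210; TAF10 25°C 20.890; TAF10 4°C 20.560
ΔCt(25°C) = 26.030 − 20.890 = 5.140
ΔCt(4°C) = 29.210 − 20.560 = 8.650
ΔΔCt = 8.650 − 5.140 = 3.510
Fold change = 2^(−3.510) = 0.0878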